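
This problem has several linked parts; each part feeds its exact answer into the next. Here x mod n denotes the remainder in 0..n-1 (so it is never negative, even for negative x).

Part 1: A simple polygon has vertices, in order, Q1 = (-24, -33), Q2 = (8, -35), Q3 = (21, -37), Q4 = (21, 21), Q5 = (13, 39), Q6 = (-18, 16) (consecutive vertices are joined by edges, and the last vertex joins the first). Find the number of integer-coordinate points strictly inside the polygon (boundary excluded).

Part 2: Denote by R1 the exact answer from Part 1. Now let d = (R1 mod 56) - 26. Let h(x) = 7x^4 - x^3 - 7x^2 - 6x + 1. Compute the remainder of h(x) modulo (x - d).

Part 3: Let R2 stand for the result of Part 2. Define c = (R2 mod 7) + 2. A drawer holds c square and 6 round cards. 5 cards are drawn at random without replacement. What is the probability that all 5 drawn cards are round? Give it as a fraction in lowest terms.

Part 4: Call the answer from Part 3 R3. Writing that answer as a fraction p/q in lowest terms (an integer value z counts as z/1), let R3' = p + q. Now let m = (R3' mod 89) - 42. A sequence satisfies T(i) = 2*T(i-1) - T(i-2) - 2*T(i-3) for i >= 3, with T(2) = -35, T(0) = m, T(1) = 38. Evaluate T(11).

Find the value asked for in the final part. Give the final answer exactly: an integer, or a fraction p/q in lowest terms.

Part 1: cross terms: (-24*-35 - 8*-33)=1104, (8*-37 - 21*-35)=439, (21*21 - 21*-37)=1218, (21*39 - 13*21)=546, (13*16 - -18*39)=910, (-18*-33 - -24*16)=978; twice the area = |5195| = 5195; area = 5195/2; boundary points = 2 + 1 + 58 + 2 + 1 + 1 = 65; strictly interior points = area - boundary/2 + 1 = 2566; answer 2566
Part 2: R1 = 2566; d = 20; remainder = value at the root: 7*(20)^4 - 1*(20)^3 - 7*(20)^2 - 6*(20)^1 + 1 = (1120000) + (-8000) + (-2800) + (-120) + (1) = 1109081; answer 1109081
Part 3: R2 = 1109081; c = 3; total draws C(9,5) = 126; favorable C(6,5) = 6; P = 1/21; answer 1/21
Part 4: R3 = 1/21; threaded value p + q = 22; m = -20; T(3) = 2*(-35) - 1*(38) - 2*(-20) = -68; iterating: T(3)=-68, T(4)=-177, T(5)=-216, T(6)=-119, T(7)=332, T(8)=1215, T(9)=2336, T(10)=2793, T(11)=820; answer 820

820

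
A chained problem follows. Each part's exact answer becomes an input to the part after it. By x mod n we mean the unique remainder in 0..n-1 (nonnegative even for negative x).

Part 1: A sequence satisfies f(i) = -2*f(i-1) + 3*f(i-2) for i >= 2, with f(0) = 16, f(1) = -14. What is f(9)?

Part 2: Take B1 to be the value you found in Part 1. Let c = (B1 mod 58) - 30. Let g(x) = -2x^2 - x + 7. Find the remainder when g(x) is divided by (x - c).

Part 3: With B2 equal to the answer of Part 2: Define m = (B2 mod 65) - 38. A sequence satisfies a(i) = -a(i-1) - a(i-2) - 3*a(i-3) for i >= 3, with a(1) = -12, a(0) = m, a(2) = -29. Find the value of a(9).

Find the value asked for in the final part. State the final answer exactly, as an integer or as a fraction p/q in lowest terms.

Part 1: f(2) = -2*(-14) + 3*(16) = 76; iterating: f(2)=76, f(3)=-194, f(4)=616, f(5)=-1814, f(6)=5476, f(7)=-16394, f(8)=49216, f(9)=-147614; answer -147614
Part 2: B1 = -147614; c = 24; remainder = value at the root: -2*(24)^2 - 1*(24)^1 + 7 = (-1152) + (-24) + (7) = -1169; answer -1169
Part 3: B2 = -1169; m = -37; a(3) = -1*(-29) - 1*(-12) - 3*(-37) = 152; iterating: a(3)=152, a(4)=-87, a(5)=22, a(6)=-391, a(7)=630, a(8)=-305, a(9)=848; answer 848

848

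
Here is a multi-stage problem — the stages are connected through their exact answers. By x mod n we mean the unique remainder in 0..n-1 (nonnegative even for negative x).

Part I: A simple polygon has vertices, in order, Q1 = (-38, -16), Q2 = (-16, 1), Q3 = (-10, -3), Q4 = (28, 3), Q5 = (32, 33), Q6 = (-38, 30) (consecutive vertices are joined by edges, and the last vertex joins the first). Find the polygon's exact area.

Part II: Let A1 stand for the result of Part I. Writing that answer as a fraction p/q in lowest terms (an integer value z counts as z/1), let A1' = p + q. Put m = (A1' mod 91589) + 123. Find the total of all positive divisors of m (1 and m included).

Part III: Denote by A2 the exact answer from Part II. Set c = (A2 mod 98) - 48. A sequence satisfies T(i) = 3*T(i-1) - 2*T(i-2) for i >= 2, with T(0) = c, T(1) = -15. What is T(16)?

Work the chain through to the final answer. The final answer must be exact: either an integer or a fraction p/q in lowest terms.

Part I: cross terms: (-38*1 - -16*-16)=-294, (-16*-3 - -10*1)=58, (-10*3 - 28*-3)=54, (28*33 - 32*3)=828, (32*30 - -38*33)=2214, (-38*-16 - -38*30)=1748; twice the area = |4608| = 4608; area = 2304; answer 2304
Part II: A1 = 2304; threaded value p + q = 2305; m = 2428; 2428 = 2^2 * 607; sigma = (1 + 2 + 4) * (1 + 607) = 7 * 608 = 4256; answer 4256
Part III: A2 = 4256; c = -6; T(2) = 3*(-15) - 2*(-6) = -33; iterating: T(2)=-33, T(3)=-69, T(4)=-141, T(5)=-285, T(6)=-573, T(7)=-1149, T(8)=-2301, T(9)=-4605, T(10)=-9213, T(11)=-18429, T(12)=-36861, T(13)=-73725, T(14)=-147453, T(15)=-294909, T(16)=-589821; answer -589821

-589821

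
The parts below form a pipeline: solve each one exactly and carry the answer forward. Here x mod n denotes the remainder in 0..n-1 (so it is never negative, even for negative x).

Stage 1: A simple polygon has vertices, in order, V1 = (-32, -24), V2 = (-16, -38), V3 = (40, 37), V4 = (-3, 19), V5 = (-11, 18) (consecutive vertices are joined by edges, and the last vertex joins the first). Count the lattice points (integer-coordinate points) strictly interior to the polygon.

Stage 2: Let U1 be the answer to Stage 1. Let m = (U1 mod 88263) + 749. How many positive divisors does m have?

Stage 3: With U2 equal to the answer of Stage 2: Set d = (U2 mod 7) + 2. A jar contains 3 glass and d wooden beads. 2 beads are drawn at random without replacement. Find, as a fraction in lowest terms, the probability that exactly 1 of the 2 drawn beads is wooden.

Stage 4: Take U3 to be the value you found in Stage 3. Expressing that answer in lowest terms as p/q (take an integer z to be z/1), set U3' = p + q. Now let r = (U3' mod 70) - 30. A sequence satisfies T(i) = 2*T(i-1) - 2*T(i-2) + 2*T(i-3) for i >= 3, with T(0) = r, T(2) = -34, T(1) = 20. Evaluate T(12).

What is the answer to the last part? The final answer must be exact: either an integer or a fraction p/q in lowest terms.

-1776

Stage 1: cross terms: (-32*-38 - -16*-24)=832, (-16*37 - 40*-38)=928, (40*19 - -3*37)=871, (-3*18 - -11*19)=155, (-11*-24 - -32*18)=840; twice the area = |3626| = 3626; area = 1813; boundary points = 2 + 1 + 1 + 1 + 21 = 26; strictly interior points = area - boundary/2 + 1 = 1801; answer 1801
Stage 2: U1 = 1801; m = 2550; 2550 = 2 * 3 * 5^2 * 17; number of divisors = (1+1) * (1+1) * (2+1) * (1+1) = 24; answer 24
Stage 3: U2 = 24; d = 5; total draws C(8,2) = 28; favorable C(5,1)*C(3,1) = 15; P = 15/28; answer 15/28
Stage 4: U3 = 15/28; threaded value p + q = 43; r = 13; T(3) = 2*(-34) - 2*(20) + 2*(13) = -82; iterating: T(3)=-82, T(4)=-56, T(5)=-16, T(6)=-84, T(7)=-248, T(8)=-360, T(9)=-392, T(10)=-560, T(11)=-1056, T(12)=-1776; answer -1776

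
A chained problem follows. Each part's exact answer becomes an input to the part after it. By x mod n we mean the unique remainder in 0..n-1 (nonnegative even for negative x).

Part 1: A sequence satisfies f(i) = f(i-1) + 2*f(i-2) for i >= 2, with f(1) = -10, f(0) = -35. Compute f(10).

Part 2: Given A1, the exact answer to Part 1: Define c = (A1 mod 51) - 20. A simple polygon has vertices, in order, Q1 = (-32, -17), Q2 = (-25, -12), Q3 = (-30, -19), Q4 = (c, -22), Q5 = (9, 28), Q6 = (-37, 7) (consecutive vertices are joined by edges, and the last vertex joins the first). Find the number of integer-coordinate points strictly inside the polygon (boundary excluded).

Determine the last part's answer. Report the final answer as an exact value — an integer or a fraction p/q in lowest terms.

Part 1: f(2) = 1*(-10) + 2*(-35) = -80; iterating: f(2)=-80, f(3)=-100, f(4)=-260, f(5)=-460, f(6)=-980, f(7)=-1900, f(8)=-3860, f(9)=-7660, f(10)=-15380; answer -15380
Part 2: A1 = -15380; c = 2; cross terms: (-32*-12 - -25*-17)=-41, (-25*-19 - -30*-12)=115, (-30*-22 - 2*-19)=698, (2*28 - 9*-22)=254, (9*7 - -37*28)=1099, (-37*-17 - -32*7)=853; twice the area = |2978| = 2978; area = 1489; boundary points = 1 + 1 + 1 + 1 + 1 + 1 = 6; strictly interior points = area - boundary/2 + 1 = 1487; answer 1487

1487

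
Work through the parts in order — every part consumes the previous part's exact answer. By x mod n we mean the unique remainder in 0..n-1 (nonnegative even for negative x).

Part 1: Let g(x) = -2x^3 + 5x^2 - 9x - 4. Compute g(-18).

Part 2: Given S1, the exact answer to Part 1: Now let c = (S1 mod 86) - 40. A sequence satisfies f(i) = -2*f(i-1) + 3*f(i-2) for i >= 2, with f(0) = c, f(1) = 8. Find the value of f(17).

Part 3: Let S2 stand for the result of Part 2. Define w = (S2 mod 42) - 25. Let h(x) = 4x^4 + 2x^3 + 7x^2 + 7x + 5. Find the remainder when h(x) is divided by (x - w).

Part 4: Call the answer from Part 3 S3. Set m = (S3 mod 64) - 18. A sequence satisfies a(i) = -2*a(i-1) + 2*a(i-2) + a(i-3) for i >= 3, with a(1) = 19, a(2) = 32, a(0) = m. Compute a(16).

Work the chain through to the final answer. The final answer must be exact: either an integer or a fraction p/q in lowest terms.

Part 1: -2*(-18)^3 + 5*(-18)^2 - 9*(-18)^1 - 4 = (11664) + (1620) + (162) + (-4) = 13442; answer 13442
Part 2: S1 = 13442; c = -14; f(2) = -2*(8) + 3*(-14) = -58; iterating: f(2)=-58, f(3)=140, f(4)=-454, f(5)=1328, f(6)=-4018, f(7)=12020, f(8)=-36094, f(9)=108248, f(10)=-324778, f(11)=974300, f(12)=-2922934, f(13)=8768768, f(14)=-26306338, f(15)=78918980, f(16)=-236756974, f(17)=710270888; answer 710270888
Part 3: S2 = 710270888; w = 1; remainder = value at the root: 4*(1)^4 + 2*(1)^3 + 7*(1)^2 + 7*(1)^1 + 5 = (4) + (2) + (7) + (7) + (5) = 25; answer 25
Part 4: S3 = 25; m = 7; a(3) = -2*(32) + 2*(19) + 1*(7) = -19; iterating: a(3)=-19, a(4)=121, a(5)=-248, a(6)=719, a(7)=-1813, a(8)=4816, a(9)=-12539, a(10)=32897, a(11)=-86056, a(12)=225367, a(13)=-589949, a(14)=1544576, a(15)=-4043683, a(16)=10586569; answer 10586569

10586569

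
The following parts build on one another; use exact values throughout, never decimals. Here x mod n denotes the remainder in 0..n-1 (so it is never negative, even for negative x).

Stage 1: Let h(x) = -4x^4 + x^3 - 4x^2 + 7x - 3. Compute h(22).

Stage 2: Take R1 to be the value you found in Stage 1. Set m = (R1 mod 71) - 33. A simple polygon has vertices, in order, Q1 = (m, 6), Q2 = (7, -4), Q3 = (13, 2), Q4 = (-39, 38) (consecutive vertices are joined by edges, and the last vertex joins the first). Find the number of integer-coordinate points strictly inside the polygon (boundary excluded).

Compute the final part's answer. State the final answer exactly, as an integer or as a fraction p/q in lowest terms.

405

Stage 1: -4*(22)^4 + 1*(22)^3 - 4*(22)^2 + 7*(22)^1 - 3 = (-937024) + (10648) + (-1936) + (154) + (-3) = -928161; answer -928161
Stage 2: R1 = -928161; m = -11; cross terms: (-11*-4 - 7*6)=2, (7*2 - 13*-4)=66, (13*38 - -39*2)=572, (-39*6 - -11*38)=184; twice the area = |824| = 824; area = 412; boundary points = 2 + 6 + 4 + 4 = 16; strictly interior points = area - boundary/2 + 1 = 405; answer 405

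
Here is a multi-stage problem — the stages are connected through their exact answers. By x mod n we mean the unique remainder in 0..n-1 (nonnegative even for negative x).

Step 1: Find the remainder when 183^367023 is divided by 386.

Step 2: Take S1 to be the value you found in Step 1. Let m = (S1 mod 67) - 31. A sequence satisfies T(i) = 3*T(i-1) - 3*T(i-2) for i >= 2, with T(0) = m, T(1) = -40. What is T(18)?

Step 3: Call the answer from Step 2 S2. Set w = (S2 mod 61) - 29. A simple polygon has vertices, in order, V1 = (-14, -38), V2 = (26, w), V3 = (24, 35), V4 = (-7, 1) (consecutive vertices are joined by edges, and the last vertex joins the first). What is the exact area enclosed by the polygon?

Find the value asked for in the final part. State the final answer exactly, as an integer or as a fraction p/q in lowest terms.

Step 1: squarings mod 386: 183^1=183, 183^2=293, 183^4=157, 183^8=331, 183^16=323, 183^32=109, 183^64=301, 183^128=277, 183^256=301, 183^512=277, 183^1024=301, 183^2048=277, 183^4096=301, 183^8192=277, 183^16384=301, 183^32768=277, 183^65536=301, 183^131072=277, 183^262144=301; 183^367023 = 183^1 * 183^2 * 183^4 * 183^8 * 183^32 * 183^128 * 183^256 * 183^2048 * 183^4096 * 183^32768 * 183^65536 * 183^262144 = 13 (mod 386); answer 13
Step 2: S1 = 13; m = -18; T(2) = 3*(-40) - 3*(-18) = -66; iterating: T(2)=-66, T(3)=-78, T(4)=-36, T(5)=126, T(6)=486, T(7)=1080, T(8)=1782, T(9)=2106, T(10)=972, T(11)=-3402, T(12)=-13122, T(13)=-29160, T(14)=-48114, T(15)=-56862, T(16)=-26244, T(17)=91854, T(18)=354294; answer 354294
Step 3: S2 = 354294; w = -23; cross terms: (-14*-23 - 26*-38)=1310, (26*35 - 24*-23)=1462, (24*1 - -7*35)=269, (-7*-38 - -14*1)=280; twice the area = |3321| = 3321; area = 3321/2; answer 3321/2

3321/2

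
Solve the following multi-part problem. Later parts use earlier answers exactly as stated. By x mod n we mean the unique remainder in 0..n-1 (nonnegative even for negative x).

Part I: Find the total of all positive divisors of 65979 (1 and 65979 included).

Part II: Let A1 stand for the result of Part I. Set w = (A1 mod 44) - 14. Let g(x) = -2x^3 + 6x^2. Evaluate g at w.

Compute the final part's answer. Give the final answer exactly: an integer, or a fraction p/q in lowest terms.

40

Part I: 65979 = 3^2 * 7331; sigma = (1 + 3 + 9) * (1 + 7331) = 13 * 7332 = 95316; answer 95316
Part II: A1 = 95316; w = -2; -2*(-2)^3 + 6*(-2)^2 = (16) + (24) = 40; answer 40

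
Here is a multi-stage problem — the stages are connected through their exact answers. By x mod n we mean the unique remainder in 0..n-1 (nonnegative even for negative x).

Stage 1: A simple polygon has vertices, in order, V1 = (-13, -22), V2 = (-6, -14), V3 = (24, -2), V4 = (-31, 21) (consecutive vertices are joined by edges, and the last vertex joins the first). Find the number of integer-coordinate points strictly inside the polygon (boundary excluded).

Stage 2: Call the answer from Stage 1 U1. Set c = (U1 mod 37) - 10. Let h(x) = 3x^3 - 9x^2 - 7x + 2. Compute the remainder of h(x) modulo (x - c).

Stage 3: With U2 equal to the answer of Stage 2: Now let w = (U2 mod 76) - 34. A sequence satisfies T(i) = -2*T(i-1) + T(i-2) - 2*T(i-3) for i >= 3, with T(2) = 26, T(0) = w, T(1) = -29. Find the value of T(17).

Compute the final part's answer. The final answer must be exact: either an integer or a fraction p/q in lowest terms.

Stage 1: cross terms: (-13*-14 - -6*-22)=50, (-6*-2 - 24*-14)=348, (24*21 - -31*-2)=442, (-31*-22 - -13*21)=955; twice the area = |1795| = 1795; area = 1795/2; boundary points = 1 + 6 + 1 + 1 = 9; strictly interior points = area - boundary/2 + 1 = 894; answer 894
Stage 2: U1 = 894; c = -4; remainder = value at the root: 3*(-4)^3 - 9*(-4)^2 - 7*(-4)^1 + 2 = (-192) + (-144) + (28) + (2) = -306; answer -306
Stage 3: U2 = -306; w = 40; T(3) = -2*(26) + 1*(-29) - 2*(40) = -161; iterating: T(3)=-161, T(4)=406, T(5)=-1025, T(6)=2778, T(7)=-7393, T(8)=19614, T(9)=-52177, T(10)=138754, T(11)=-368913, T(12)=980934, T(13)=-2608289, T(14)=6935338, T(15)=-18440833, T(16)=49033582, T(17)=-130378673; answer -130378673

-130378673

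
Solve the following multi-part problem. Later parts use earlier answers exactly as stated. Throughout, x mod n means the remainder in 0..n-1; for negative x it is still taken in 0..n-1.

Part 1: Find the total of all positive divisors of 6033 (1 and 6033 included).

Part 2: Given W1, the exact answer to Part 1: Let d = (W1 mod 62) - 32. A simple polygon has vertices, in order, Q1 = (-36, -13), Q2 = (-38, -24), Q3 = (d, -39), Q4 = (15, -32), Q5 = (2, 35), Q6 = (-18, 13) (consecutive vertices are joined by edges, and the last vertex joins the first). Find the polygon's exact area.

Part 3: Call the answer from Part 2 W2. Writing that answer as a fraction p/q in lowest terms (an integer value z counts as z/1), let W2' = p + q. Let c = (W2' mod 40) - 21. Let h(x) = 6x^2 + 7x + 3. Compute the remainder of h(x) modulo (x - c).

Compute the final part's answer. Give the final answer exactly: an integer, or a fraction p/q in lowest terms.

2263

Part 1: 6033 = 3 * 2011; sigma = (1 + 3) * (1 + 2011) = 4 * 2012 = 8048; answer 8048
Part 2: W1 = 8048; d = 18; cross terms: (-36*-24 - -38*-13)=370, (-38*-39 - 18*-24)=1914, (18*-32 - 15*-39)=9, (15*35 - 2*-32)=589, (2*13 - -18*35)=656, (-18*-13 - -36*13)=702; twice the area = |4240| = 4240; area = 2120; answer 2120
Part 3: W2 = 2120; threaded value p + q = 2121; c = -20; remainder = value at the root: 6*(-20)^2 + 7*(-20)^1 + 3 = (2400) + (-140) + (3) = 2263; answer 2263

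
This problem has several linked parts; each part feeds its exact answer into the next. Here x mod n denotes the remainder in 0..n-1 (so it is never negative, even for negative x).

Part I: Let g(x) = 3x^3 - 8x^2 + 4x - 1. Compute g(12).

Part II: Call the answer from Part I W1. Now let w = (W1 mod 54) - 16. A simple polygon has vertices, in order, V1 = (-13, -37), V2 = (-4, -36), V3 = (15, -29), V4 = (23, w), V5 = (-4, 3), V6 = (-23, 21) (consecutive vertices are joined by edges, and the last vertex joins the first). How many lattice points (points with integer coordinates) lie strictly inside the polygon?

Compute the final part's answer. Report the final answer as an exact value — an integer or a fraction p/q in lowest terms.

Part I: 3*(12)^3 - 8*(12)^2 + 4*(12)^1 - 1 = (5184) + (-1152) + (48) + (-1) = 4079; answer 4079
Part II: W1 = 4079; w = 13; cross terms: (-13*-36 - -4*-37)=320, (-4*-29 - 15*-36)=656, (15*13 - 23*-29)=862, (23*3 - -4*13)=121, (-4*21 - -23*3)=-15, (-23*-37 - -13*21)=1124; twice the area = |3068| = 3068; area = 1534; boundary points = 1 + 1 + 2 + 1 + 1 + 2 = 8; strictly interior points = area - boundary/2 + 1 = 1531; answer 1531

1531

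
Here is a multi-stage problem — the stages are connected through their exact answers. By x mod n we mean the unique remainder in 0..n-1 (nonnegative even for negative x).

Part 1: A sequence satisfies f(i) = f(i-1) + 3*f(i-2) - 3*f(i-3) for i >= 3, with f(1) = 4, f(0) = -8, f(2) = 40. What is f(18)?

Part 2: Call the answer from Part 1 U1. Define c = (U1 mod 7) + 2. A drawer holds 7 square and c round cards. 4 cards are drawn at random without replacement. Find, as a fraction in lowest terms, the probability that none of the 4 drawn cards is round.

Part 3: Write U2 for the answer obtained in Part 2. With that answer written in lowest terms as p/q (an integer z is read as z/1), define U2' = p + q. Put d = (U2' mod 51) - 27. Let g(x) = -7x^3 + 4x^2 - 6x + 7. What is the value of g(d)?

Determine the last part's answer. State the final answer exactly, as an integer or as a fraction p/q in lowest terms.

Part 1: f(3) = 1*(40) + 3*(4) - 3*(-8) = 76; iterating: f(3)=76, f(4)=184, f(5)=292, f(6)=616, f(7)=940, f(8)=1912, f(9)=2884, f(10)=5800, f(11)=8716, f(12)=17464, f(13)=26212, f(14)=52456, f(15)=78700, f(16)=157432, f(17)=236164, f(18)=472360; answer 472360
Part 2: U1 = 472360; c = 2; total draws C(9,4) = 126; favorable C(7,4) = 35; P = 5/18; answer 5/18
Part 3: U2 = 5/18; threaded value p + q = 23; d = -4; -7*(-4)^3 + 4*(-4)^2 - 6*(-4)^1 + 7 = (448) + (64) + (24) + (7) = 543; answer 543

543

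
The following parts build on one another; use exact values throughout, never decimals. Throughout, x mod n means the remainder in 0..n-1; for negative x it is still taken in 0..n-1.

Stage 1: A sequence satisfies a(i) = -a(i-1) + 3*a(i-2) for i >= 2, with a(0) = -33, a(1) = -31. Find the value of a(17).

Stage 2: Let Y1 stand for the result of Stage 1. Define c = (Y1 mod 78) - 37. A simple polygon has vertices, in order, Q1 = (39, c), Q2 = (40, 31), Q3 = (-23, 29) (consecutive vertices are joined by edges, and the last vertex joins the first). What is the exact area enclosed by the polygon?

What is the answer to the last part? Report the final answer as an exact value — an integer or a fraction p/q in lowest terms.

755

Stage 1: a(2) = -1*(-31) + 3*(-33) = -68; iterating: a(2)=-68, a(3)=-25, a(4)=-179, a(5)=104, a(6)=-641, a(7)=953, a(8)=-2876, a(9)=5735, a(10)=-14363, a(11)=31568, a(12)=-74657, a(13)=169361, a(14)=-393332, a(15)=901415, a(16)=-2081411, a(17)=4785656; answer 4785656
Stage 2: Y1 = 4785656; c = 7; cross terms: (39*31 - 40*7)=929, (40*29 - -23*31)=1873, (-23*7 - 39*29)=-1292; twice the area = |1510| = 1510; area = 755; answer 755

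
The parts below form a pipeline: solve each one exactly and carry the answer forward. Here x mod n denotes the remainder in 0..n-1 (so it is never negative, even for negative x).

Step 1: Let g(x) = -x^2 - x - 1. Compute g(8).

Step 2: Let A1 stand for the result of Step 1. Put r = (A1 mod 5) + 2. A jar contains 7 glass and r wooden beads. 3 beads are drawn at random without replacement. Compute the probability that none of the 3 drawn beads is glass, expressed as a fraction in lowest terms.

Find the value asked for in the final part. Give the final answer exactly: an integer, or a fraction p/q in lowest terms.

Step 1: -1*(8)^2 - 1*(8)^1 - 1 = (-64) + (-8) + (-1) = -73; answer -73
Step 2: A1 = -73; r = 4; total draws C(11,3) = 165; favorable C(4,3) = 4; P = 4/165; answer 4/165

4/165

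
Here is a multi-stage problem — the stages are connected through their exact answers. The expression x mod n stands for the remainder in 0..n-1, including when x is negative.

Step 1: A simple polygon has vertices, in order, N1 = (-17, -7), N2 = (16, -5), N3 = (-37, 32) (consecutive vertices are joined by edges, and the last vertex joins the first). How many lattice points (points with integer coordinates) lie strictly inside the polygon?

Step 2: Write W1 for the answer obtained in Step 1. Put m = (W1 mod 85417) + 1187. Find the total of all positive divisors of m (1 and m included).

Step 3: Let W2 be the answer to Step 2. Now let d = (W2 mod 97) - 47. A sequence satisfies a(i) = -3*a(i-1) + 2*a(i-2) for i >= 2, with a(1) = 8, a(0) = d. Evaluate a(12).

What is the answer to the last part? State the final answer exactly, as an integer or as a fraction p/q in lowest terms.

-10919030

Step 1: cross terms: (-17*-5 - 16*-7)=197, (16*32 - -37*-5)=327, (-37*-7 - -17*32)=803; twice the area = |1327| = 1327; area = 1327/2; boundary points = 1 + 1 + 1 = 3; strictly interior points = area - boundary/2 + 1 = 663; answer 663
Step 2: W1 = 663; m = 1850; 1850 = 2 * 5^2 * 37; sigma = (1 + 2) * (1 + 5 + 25) * (1 + 37) = 3 * 31 * 38 = 3534; answer 3534
Step 3: W2 = 3534; d = -5; a(2) = -3*(8) + 2*(-5) = -34; iterating: a(2)=-34, a(3)=118, a(4)=-422, a(5)=1502, a(6)=-5350, a(7)=19054, a(8)=-67862, a(9)=241694, a(10)=-860806, a(11)=3065806, a(12)=-10919030; answer -10919030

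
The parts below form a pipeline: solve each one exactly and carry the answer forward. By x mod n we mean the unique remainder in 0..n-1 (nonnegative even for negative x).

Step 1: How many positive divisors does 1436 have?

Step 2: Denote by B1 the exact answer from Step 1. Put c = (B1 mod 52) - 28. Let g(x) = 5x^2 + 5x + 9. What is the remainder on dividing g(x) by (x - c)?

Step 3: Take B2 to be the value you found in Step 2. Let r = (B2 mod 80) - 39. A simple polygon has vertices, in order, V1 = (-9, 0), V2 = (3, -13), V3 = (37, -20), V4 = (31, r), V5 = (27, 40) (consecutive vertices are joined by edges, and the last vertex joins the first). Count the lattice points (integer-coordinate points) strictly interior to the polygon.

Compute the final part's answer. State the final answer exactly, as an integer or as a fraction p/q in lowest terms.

1572

Step 1: 1436 = 2^2 * 359; number of divisors = (2+1) * (1+1) = 6; answer 6
Step 2: B1 = 6; c = -22; remainder = value at the root: 5*(-22)^2 + 5*(-22)^1 + 9 = (2420) + (-110) + (9) = 2319; answer 2319
Step 3: B2 = 2319; r = 40; cross terms: (-9*-13 - 3*0)=117, (3*-20 - 37*-13)=421, (37*40 - 31*-20)=2100, (31*40 - 27*40)=160, (27*0 - -9*40)=360; twice the area = |3158| = 3158; area = 1579; boundary points = 1 + 1 + 6 + 4 + 4 = 16; strictly interior points = area - boundary/2 + 1 = 1572; answer 1572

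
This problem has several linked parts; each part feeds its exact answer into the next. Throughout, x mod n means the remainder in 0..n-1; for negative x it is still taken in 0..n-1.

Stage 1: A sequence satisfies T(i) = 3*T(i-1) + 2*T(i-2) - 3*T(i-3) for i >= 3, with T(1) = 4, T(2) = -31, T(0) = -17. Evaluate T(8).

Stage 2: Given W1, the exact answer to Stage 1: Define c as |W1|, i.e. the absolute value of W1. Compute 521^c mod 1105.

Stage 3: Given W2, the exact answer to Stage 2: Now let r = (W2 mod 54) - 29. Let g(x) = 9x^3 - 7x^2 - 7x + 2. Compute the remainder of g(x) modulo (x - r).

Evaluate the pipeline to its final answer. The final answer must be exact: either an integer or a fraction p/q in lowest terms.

Stage 1: T(3) = 3*(-31) + 2*(4) - 3*(-17) = -34; iterating: T(3)=-34, T(4)=-176, T(5)=-503, T(6)=-1759, T(7)=-5755, T(8)=-19274; answer -19274
Stage 2: W1 = -19274; c = 19274; squarings mod 1105: 521^1=521, 521^2=716, 521^4=1041, 521^8=781, 521^16=1, 521^32=1, 521^64=1, 521^128=1, 521^256=1, 521^512=1, 521^1024=1, 521^2048=1, 521^4096=1, 521^8192=1, 521^16384=1; 521^19274 = 521^2 * 521^8 * 521^64 * 521^256 * 521^512 * 521^2048 * 521^16384 = 66 (mod 1105); answer 66
Stage 3: W2 = 66; r = -17; remainder = value at the root: 9*(-17)^3 - 7*(-17)^2 - 7*(-17)^1 + 2 = (-44217) + (-2023) + (119) + (2) = -46119; answer -46119

-46119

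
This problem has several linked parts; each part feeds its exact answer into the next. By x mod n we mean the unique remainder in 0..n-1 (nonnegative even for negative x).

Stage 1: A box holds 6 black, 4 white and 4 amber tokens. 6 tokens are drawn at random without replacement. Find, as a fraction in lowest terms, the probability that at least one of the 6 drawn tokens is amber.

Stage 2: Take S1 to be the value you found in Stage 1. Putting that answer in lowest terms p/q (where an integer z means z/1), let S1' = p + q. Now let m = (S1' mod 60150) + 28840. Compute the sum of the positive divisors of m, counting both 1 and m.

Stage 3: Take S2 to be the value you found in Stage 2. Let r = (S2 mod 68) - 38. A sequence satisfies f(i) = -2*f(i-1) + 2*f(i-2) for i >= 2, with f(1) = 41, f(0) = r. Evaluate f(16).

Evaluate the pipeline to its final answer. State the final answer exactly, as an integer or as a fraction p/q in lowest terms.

Stage 1: total draws C(14,6) = 3003; complement C(10,6) = 210; favorable 3003 - 210 = 2793; P = 133/143; answer 133/143
Stage 2: S1 = 133/143; threaded value p + q = 276; m = 29116; 29116 = 2^2 * 29 * 251; sigma = (1 + 2 + 4) * (1 + 29) * (1 + 251) = 7 * 30 * 252 = 52920; answer 52920
Stage 3: S2 = 52920; r = -22; f(2) = -2*(41) + 2*(-22) = -126; iterating: f(2)=-126, f(3)=334, f(4)=-920, f(5)=2508, f(6)=-6856, f(7)=18728, f(8)=-51168, f(9)=139792, f(10)=-381920, f(11)=1043424, f(12)=-2850688, f(13)=7788224, f(14)=-21277824, f(15)=58132096, f(16)=-158819840; answer -158819840

-158819840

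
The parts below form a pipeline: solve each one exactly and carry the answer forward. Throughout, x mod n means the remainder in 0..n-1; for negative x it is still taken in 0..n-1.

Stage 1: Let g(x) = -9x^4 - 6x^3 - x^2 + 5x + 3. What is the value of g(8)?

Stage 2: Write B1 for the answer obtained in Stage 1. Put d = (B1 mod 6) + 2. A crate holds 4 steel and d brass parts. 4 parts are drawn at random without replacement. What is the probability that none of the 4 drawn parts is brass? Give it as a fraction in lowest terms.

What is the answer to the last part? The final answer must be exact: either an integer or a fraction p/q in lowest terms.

1/126

Stage 1: -9*(8)^4 - 6*(8)^3 - 1*(8)^2 + 5*(8)^1 + 3 = (-36864) + (-3072) + (-64) + (40) + (3) = -39957; answer -39957
Stage 2: B1 = -39957; d = 5; total draws C(9,4) = 126; favorable C(4,4) = 1; P = 1/126; answer 1/126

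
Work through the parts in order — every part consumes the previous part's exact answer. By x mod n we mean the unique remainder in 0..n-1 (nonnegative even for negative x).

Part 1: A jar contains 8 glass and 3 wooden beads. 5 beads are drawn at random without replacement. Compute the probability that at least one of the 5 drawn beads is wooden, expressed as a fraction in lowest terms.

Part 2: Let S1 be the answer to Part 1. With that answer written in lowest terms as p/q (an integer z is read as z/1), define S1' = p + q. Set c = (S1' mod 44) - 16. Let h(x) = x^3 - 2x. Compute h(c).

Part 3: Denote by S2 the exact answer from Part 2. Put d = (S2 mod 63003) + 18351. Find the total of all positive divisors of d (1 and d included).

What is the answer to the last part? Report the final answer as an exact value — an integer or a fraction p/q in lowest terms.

Part 1: total draws C(11,5) = 462; complement C(8,5) = 56; favorable 462 - 56 = 406; P = 29/33; answer 29/33
Part 2: S1 = 29/33; threaded value p + q = 62; c = 2; 1*(2)^3 - 2*(2)^1 = (8) + (-4) = 4; answer 4
Part 3: S2 = 4; d = 18355; 18355 = 5 * 3671; sigma = (1 + 5) * (1 + 3671) = 6 * 3672 = 22032; answer 22032

22032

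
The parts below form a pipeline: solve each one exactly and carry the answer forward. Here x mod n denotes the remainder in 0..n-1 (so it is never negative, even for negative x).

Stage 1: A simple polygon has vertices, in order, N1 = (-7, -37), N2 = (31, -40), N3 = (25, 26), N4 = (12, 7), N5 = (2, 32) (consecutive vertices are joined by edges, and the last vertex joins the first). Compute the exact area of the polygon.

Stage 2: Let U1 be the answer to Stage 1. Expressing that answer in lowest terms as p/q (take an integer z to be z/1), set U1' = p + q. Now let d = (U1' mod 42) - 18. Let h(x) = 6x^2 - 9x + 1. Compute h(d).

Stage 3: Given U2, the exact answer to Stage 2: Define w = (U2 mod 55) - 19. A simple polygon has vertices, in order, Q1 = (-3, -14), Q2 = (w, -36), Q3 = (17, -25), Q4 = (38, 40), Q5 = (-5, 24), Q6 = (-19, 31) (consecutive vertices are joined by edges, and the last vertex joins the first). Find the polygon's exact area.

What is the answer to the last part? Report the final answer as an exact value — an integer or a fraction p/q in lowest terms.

Stage 1: cross terms: (-7*-40 - 31*-37)=1427, (31*26 - 25*-40)=1806, (25*7 - 12*26)=-137, (12*32 - 2*7)=370, (2*-37 - -7*32)=150; twice the area = |3616| = 3616; area = 1808; answer 1808
Stage 2: U1 = 1808; threaded value p + q = 1809; d = -15; 6*(-15)^2 - 9*(-15)^1 + 1 = (1350) + (135) + (1) = 1486; answer 1486
Stage 3: U2 = 1486; w = -18; cross terms: (-3*-36 - -18*-14)=-144, (-18*-25 - 17*-36)=1062, (17*40 - 38*-25)=1630, (38*24 - -5*40)=1112, (-5*31 - -19*24)=301, (-19*-14 - -3*31)=359; twice the area = |4320| = 4320; area = 2160; answer 2160

2160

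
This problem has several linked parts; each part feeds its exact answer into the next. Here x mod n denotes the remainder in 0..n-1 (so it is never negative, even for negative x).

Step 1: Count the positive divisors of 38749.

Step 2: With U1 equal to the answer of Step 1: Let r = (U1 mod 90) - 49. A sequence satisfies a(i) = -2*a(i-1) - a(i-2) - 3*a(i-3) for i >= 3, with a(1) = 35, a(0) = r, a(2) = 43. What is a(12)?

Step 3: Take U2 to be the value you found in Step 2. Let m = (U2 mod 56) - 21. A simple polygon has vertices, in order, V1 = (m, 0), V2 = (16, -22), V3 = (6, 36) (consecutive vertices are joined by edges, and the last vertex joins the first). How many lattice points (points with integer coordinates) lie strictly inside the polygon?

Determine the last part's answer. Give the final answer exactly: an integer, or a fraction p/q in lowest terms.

641

Step 1: 38749 is prime, so its only divisors are 1 and 38749; count = 2; answer 2
Step 2: U1 = 2; r = -47; a(3) = -2*(43) - 1*(35) - 3*(-47) = 20; iterating: a(3)=20, a(4)=-188, a(5)=227, a(6)=-326, a(7)=989, a(8)=-2333, a(9)=4655, a(10)=-9944, a(11)=22232, a(12)=-48485; answer -48485
Step 3: U2 = -48485; m = -10; cross terms: (-10*-22 - 16*0)=220, (16*36 - 6*-22)=708, (6*0 - -10*36)=360; twice the area = |1288| = 1288; area = 644; boundary points = 2 + 2 + 4 = 8; strictly interior points = area - boundary/2 + 1 = 641; answer 641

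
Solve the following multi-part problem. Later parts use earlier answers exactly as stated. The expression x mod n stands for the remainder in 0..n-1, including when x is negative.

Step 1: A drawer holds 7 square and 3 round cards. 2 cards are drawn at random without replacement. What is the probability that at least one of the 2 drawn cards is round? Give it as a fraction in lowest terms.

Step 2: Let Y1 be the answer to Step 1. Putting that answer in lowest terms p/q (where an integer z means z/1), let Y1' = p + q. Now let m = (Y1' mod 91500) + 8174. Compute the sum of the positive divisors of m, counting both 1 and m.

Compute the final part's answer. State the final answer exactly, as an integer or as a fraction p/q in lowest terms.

Step 1: total draws C(10,2) = 45; complement C(7,2) = 21; favorable 45 - 21 = 24; P = 8/15; answer 8/15
Step 2: Y1 = 8/15; threaded value p + q = 23; m = 8197; 8197 = 7 * 1171; sigma = (1 + 7) * (1 + 1171) = 8 * 1172 = 9376; answer 9376

9376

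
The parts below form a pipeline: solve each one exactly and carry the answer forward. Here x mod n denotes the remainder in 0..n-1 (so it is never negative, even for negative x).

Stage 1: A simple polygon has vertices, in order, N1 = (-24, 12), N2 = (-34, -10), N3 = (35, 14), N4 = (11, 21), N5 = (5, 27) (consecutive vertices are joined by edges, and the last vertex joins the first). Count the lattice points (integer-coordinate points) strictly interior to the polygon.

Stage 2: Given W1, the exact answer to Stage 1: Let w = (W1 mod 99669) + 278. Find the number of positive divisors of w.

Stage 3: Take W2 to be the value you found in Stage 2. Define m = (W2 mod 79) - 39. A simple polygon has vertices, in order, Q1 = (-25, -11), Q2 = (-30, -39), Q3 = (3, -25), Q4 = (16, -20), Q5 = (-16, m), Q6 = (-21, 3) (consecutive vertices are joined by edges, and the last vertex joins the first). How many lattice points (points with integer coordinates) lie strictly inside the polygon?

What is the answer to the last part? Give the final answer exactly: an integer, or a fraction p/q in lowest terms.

391

Stage 1: cross terms: (-24*-10 - -34*12)=648, (-34*14 - 35*-10)=-126, (35*21 - 11*14)=581, (11*27 - 5*21)=192, (5*12 - -24*27)=708; twice the area = |2003| = 2003; area = 2003/2; boundary points = 2 + 3 + 1 + 6 + 1 = 13; strictly interior points = area - boundary/2 + 1 = 996; answer 996
Stage 2: W1 = 996; w = 1274; 1274 = 2 * 7^2 * 13; number of divisors = (1+1) * (2+1) * (1+1) = 12; answer 12
Stage 3: W2 = 12; m = -27; cross terms: (-25*-39 - -30*-11)=645, (-30*-25 - 3*-39)=867, (3*-20 - 16*-25)=340, (16*-27 - -16*-20)=-752, (-16*3 - -21*-27)=-615, (-21*-11 - -25*3)=306; twice the area = |791| = 791; area = 791/2; boundary points = 1 + 1 + 1 + 1 + 5 + 2 = 11; strictly interior points = area - boundary/2 + 1 = 391; answer 391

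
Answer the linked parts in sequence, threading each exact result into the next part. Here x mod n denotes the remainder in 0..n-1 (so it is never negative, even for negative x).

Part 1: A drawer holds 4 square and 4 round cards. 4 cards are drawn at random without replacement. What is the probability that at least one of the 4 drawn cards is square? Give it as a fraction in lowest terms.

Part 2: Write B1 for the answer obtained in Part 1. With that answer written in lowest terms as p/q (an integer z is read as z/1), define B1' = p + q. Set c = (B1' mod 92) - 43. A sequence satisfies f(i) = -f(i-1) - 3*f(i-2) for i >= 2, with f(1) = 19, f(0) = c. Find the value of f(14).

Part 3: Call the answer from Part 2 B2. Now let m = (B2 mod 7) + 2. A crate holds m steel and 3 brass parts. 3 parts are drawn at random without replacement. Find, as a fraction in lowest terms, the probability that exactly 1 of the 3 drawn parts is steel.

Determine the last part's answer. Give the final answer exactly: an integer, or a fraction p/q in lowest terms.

3/14

Part 1: total draws C(8,4) = 70; complement C(4,4) = 1; favorable 70 - 1 = 69; P = 69/70; answer 69/70
Part 2: B1 = 69/70; threaded value p + q = 139; c = 4; f(2) = -1*(19) - 3*(4) = -31; iterating: f(2)=-31, f(3)=-26, f(4)=119, f(5)=-41, f(6)=-316, f(7)=439, f(8)=509, f(9)=-1826, f(10)=299, f(11)=5179, f(12)=-6076, f(13)=-9461, f(14)=27689; answer 27689
Part 3: B2 = 27689; m = 6; total draws C(9,3) = 84; favorable C(6,1)*C(3,2) = 18; P = 3/14; answer 3/14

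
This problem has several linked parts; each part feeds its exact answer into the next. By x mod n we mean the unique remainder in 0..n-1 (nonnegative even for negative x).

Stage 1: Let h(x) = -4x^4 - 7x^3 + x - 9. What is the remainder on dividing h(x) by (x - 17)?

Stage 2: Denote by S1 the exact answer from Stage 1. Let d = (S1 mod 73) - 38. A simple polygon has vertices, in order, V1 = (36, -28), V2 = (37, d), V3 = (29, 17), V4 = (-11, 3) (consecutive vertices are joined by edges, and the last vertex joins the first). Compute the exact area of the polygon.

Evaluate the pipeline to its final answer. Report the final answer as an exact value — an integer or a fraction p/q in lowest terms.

1066

Stage 1: remainder = value at the root: -4*(17)^4 - 7*(17)^3 + 1*(17)^1 - 9 = (-334084) + (-34391) + (17) + (-9) = -368467; answer -368467
Stage 2: S1 = -368467; d = -1; cross terms: (36*-1 - 37*-28)=1000, (37*17 - 29*-1)=658, (29*3 - -11*17)=274, (-11*-28 - 36*3)=200; twice the area = |2132| = 2132; area = 1066; answer 1066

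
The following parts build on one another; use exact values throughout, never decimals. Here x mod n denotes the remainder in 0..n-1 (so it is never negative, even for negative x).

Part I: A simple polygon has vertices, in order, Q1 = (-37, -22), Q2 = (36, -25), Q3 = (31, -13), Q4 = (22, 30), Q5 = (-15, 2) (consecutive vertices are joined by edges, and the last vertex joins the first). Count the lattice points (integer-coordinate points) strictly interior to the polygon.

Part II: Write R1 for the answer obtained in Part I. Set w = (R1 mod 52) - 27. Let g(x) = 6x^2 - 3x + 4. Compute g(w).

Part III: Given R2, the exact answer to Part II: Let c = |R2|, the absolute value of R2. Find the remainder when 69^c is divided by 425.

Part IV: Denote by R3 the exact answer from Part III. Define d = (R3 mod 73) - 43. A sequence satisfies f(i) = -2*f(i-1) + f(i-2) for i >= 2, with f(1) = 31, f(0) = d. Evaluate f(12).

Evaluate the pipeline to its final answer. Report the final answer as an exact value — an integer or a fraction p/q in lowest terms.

Part I: cross terms: (-37*-25 - 36*-22)=1717, (36*-13 - 31*-25)=307, (31*30 - 22*-13)=1216, (22*2 - -15*30)=494, (-15*-22 - -37*2)=404; twice the area = |4138| = 4138; area = 2069; boundary points = 1 + 1 + 1 + 1 + 2 = 6; strictly interior points = area - boundary/2 + 1 = 2067; answer 2067
Part II: R1 = 2067; w = 12; 6*(12)^2 - 3*(12)^1 + 4 = (864) + (-36) + (4) = 832; answer 832
Part III: R2 = 832; c = 832; squarings mod 425: 69^1=69, 69^2=86, 69^4=171, 69^8=341, 69^16=256, 69^32=86, 69^64=171, 69^128=341, 69^256=256, 69^512=86; 69^832 = 69^64 * 69^256 * 69^512 = 86 (mod 425); answer 86
Part IV: R3 = 86; d = -30; f(2) = -2*(31) + 1*(-30) = -92; iterating: f(2)=-92, f(3)=215, f(4)=-522, f(5)=1259, f(6)=-3040, f(7)=7339, f(8)=-17718, f(9)=42775, f(10)=-103268, f(11)=249311, f(12)=-601890; answer -601890

-601890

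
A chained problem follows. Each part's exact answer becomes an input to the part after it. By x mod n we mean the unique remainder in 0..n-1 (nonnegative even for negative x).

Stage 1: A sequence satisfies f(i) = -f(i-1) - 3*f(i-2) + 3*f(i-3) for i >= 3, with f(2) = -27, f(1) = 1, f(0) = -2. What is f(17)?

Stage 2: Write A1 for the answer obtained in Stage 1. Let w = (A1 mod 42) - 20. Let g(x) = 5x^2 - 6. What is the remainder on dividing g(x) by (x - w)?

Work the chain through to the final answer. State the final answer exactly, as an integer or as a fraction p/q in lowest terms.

Stage 1: f(3) = -1*(-27) - 3*(1) + 3*(-2) = 18; iterating: f(3)=18, f(4)=66, f(5)=-201, f(6)=57, f(7)=744, f(8)=-1518, f(9)=-543, f(10)=7329, f(11)=-10254, f(12)=-13362, f(13)=66111, f(14)=-56787, f(15)=-181632, f(16)=550326, f(17)=-175791; answer -175791
Stage 2: A1 = -175791; w = 1; remainder = value at the root: 5*(1)^2 - 6 = (5) + (-6) = -1; answer -1

-1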